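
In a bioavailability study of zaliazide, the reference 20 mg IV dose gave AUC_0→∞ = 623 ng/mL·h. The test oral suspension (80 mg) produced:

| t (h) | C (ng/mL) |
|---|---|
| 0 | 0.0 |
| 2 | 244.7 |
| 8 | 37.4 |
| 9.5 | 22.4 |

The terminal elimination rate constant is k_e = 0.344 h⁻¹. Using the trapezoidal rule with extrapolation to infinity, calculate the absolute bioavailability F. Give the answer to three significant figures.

F = 0.482

Trapezoidal AUC_0→9.5 (oral suspension):
  [0→2]: (0.0+244.7)/2 × 2 = 244.7
  [2→8]: (244.7+37.4)/2 × 6 = 846.3
  [8→9.5]: (37.4+22.4)/2 × 1.5 = 44.85
  Sum = 1135.85 ng/mL·h
Tail: C_last/k_e = 22.4/0.344 = 65.116
AUC_0→∞ (oral suspension) = 1135.85 + 65.116 = 1200.966 ng/mL·h
F = (AUC_ev/D_ev)/(AUC_iv/D_iv) = (1200.966/80)/(623/20) = 15.012075/31.15 = 0.4819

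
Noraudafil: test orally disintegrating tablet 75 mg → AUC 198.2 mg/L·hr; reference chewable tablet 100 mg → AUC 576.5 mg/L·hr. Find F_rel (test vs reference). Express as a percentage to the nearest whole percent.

F_rel = (AUC_test/D_test) / (AUC_ref/D_ref)
      = (198.2/75) / (576.5/100)
      = 2.64267 / 5.765 = 0.4584 = 45.84%

F_rel = 46%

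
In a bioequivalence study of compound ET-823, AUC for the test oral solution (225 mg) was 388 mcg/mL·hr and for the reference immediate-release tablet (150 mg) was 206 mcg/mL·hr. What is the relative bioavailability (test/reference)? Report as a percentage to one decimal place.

F_rel = (AUC_test/D_test) / (AUC_ref/D_ref)
      = (388/225) / (206/150)
      = 1.72444 / 1.37333 = 1.2557 = 125.57%

F_rel = 125.6%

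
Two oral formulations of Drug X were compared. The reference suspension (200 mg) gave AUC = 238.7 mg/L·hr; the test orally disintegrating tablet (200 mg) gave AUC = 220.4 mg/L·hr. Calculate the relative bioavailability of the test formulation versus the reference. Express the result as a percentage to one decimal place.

F_rel = 92.3%

F_rel = (AUC_test/D_test) / (AUC_ref/D_ref)
      = (220.4/200) / (238.7/200)
      = 1.102 / 1.1935 = 0.9233 = 92.33%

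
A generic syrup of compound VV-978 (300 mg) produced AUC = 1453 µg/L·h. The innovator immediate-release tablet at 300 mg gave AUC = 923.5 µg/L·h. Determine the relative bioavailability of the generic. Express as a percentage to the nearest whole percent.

F_rel = 157%

F_rel = (AUC_test/D_test) / (AUC_ref/D_ref)
      = (1453/300) / (923.5/300)
      = 4.84333 / 3.07833 = 1.5734 = 157.34%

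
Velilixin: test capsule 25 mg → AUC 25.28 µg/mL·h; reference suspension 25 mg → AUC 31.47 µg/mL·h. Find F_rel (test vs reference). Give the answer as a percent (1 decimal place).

F_rel = (AUC_test/D_test) / (AUC_ref/D_ref)
      = (25.28/25) / (31.47/25)
      = 1.0112 / 1.2588 = 0.8033 = 80.33%

F_rel = 80.3%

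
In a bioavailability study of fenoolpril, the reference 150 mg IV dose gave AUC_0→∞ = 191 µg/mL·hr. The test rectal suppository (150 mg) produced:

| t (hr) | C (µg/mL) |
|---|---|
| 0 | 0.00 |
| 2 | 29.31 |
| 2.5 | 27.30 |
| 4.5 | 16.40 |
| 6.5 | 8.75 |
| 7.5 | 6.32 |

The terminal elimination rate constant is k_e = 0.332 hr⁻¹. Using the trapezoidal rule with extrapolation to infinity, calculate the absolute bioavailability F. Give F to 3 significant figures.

F = 0.727

Trapezoidal AUC_0→7.5 (rectal suppository):
  [0→2]: (0.00+29.31)/2 × 2 = 29.31
  [2→2.5]: (29.31+27.30)/2 × 0.5 = 14.1525
  [2.5→4.5]: (27.30+16.40)/2 × 2 = 43.7
  [4.5→6.5]: (16.40+8.75)/2 × 2 = 25.15
  [6.5→7.5]: (8.75+6.32)/2 × 1 = 7.535
  Sum = 119.8475 µg/mL·hr
Tail: C_last/k_e = 6.32/0.332 = 19.036
AUC_0→∞ (rectal suppository) = 119.8475 + 19.036 = 138.8835 µg/mL·hr
F = (AUC_ev/D_ev)/(AUC_iv/D_iv) = (138.8835/150)/(191/150) = 0.92589/1.27333 = 0.7271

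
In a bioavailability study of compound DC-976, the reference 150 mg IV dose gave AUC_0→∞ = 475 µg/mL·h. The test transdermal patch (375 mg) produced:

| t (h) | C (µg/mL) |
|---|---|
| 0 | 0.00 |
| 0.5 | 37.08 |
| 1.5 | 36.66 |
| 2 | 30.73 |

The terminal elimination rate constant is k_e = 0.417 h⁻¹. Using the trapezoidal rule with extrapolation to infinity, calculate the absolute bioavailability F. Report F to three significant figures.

F = 0.115

Trapezoidal AUC_0→2 (transdermal patch):
  [0→0.5]: (0.00+37.08)/2 × 0.5 = 9.27
  [0.5→1.5]: (37.08+36.66)/2 × 1 = 36.87
  [1.5→2]: (36.66+30.73)/2 × 0.5 = 16.8475
  Sum = 62.9875 µg/mL·h
Tail: C_last/k_e = 30.73/0.417 = 73.693
AUC_0→∞ (transdermal patch) = 62.9875 + 73.693 = 136.6805 µg/mL·h
F = (AUC_ev/D_ev)/(AUC_iv/D_iv) = (136.6805/375)/(475/150) = 0.364481/3.16667 = 0.1151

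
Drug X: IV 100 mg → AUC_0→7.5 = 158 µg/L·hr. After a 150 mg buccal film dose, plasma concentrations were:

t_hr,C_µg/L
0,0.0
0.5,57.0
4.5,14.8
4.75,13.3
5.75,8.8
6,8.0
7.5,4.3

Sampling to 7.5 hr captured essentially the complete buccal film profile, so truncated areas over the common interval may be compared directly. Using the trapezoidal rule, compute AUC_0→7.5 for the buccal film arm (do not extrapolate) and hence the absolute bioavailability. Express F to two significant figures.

F = 0.78

Trapezoidal AUC_0→7.5 (buccal film):
  [0→0.5]: (0.0+57.0)/2 × 0.5 = 14.25
  [0.5→4.5]: (57.0+14.8)/2 × 4 = 143.6
  [4.5→4.75]: (14.8+13.3)/2 × 0.25 = 3.5125
  [4.75→5.75]: (13.3+8.8)/2 × 1 = 11.05
  [5.75→6]: (8.8+8.0)/2 × 0.25 = 2.1
  [6→7.5]: (8.0+4.3)/2 × 1.5 = 9.225
  Sum = 183.7375 µg/L·hr
F = (AUC_ev/D_ev)/(AUC_iv/D_iv) = (183.7375/150)/(158/100) = 1.22492/1.58 = 0.7753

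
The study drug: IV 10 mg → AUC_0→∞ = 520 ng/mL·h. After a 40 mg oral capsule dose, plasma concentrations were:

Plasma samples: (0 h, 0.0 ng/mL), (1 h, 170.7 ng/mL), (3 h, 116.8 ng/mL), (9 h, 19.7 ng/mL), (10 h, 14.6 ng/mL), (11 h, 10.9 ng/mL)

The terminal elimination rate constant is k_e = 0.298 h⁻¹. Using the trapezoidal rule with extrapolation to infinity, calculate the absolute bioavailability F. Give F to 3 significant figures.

F = 0.408

Trapezoidal AUC_0→11 (oral capsule):
  [0→1]: (0.0+170.7)/2 × 1 = 85.35
  [1→3]: (170.7+116.8)/2 × 2 = 287.5
  [3→9]: (116.8+19.7)/2 × 6 = 409.5
  [9→10]: (19.7+14.6)/2 × 1 = 17.15
  [10→11]: (14.6+10.9)/2 × 1 = 12.75
  Sum = 812.25 ng/mL·h
Tail: C_last/k_e = 10.9/0.298 = 36.577
AUC_0→∞ (oral capsule) = 812.25 + 36.577 = 848.827 ng/mL·h
F = (AUC_ev/D_ev)/(AUC_iv/D_iv) = (848.827/40)/(520/10) = 21.220675/52 = 0.4081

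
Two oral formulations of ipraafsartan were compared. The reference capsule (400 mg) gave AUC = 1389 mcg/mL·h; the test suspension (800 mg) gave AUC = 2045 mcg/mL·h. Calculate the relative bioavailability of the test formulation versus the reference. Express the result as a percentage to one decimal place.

F_rel = (AUC_test/D_test) / (AUC_ref/D_ref)
      = (2045/800) / (1389/400)
      = 2.55625 / 3.4725 = 0.7361 = 73.61%

F_rel = 73.6%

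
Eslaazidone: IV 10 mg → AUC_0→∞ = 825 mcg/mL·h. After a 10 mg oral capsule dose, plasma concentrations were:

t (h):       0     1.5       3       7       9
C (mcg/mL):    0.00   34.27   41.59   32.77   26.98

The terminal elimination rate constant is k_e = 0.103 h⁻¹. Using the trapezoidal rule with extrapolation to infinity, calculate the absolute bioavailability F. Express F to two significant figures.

F = 0.67

Trapezoidal AUC_0→9 (oral capsule):
  [0→1.5]: (0.00+34.27)/2 × 1.5 = 25.7025
  [1.5→3]: (34.27+41.59)/2 × 1.5 = 56.895
  [3→7]: (41.59+32.77)/2 × 4 = 148.72
  [7→9]: (32.77+26.98)/2 × 2 = 59.75
  Sum = 291.0675 mcg/mL·h
Tail: C_last/k_e = 26.98/0.103 = 261.942
AUC_0→∞ (oral capsule) = 291.0675 + 261.942 = 553.0095 mcg/mL·h
F = (AUC_ev/D_ev)/(AUC_iv/D_iv) = (553.0095/10)/(825/10) = 55.30095/82.5 = 0.6703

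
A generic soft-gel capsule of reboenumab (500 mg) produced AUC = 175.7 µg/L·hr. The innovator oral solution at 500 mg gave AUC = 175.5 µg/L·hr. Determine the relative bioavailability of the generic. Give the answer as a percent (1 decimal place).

F_rel = 100.1%

F_rel = (AUC_test/D_test) / (AUC_ref/D_ref)
      = (175.7/500) / (175.5/500)
      = 0.3514 / 0.351 = 1.0011 = 100.11%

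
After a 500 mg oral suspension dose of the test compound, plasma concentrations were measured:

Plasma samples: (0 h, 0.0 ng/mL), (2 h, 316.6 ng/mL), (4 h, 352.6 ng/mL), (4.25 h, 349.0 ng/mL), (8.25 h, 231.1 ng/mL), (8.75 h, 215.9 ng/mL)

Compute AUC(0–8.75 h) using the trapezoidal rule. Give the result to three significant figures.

Trapezoidal AUC_0→8.75:
  [0→2]: (0.0+316.6)/2 × 2 = 316.6
  [2→4]: (316.6+352.6)/2 × 2 = 669.2
  [4→4.25]: (352.6+349.0)/2 × 0.25 = 87.7
  [4.25→8.25]: (349.0+231.1)/2 × 4 = 1160.2
  [8.25→8.75]: (231.1+215.9)/2 × 0.5 = 111.75
  Sum = 2345.45 ng/mL·h

AUC = 2350 ng/mL·h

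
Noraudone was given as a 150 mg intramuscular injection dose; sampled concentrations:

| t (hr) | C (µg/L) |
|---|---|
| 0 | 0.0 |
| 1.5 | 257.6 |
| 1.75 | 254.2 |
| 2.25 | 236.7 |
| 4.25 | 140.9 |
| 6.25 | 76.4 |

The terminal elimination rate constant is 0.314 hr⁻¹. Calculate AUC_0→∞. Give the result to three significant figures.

Trapezoidal AUC_0→6.25:
  [0→1.5]: (0.0+257.6)/2 × 1.5 = 193.2
  [1.5→1.75]: (257.6+254.2)/2 × 0.25 = 63.975
  [1.75→2.25]: (254.2+236.7)/2 × 0.5 = 122.725
  [2.25→4.25]: (236.7+140.9)/2 × 2 = 377.6
  [4.25→6.25]: (140.9+76.4)/2 × 2 = 217.3
  Sum = 974.8 µg/L·hr
Extrapolated tail: C_last / k_e = 76.4 / 0.314 = 243.312
AUC_0→∞ = 974.8 + 243.312 = 1218.112 µg/L·hr

AUC = 1220 µg/L·hr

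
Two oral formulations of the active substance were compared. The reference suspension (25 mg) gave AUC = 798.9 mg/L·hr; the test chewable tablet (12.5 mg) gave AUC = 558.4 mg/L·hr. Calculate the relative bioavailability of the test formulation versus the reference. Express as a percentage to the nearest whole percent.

F_rel = (AUC_test/D_test) / (AUC_ref/D_ref)
      = (558.4/12.5) / (798.9/25)
      = 44.672 / 31.956 = 1.3979 = 139.79%

F_rel = 140%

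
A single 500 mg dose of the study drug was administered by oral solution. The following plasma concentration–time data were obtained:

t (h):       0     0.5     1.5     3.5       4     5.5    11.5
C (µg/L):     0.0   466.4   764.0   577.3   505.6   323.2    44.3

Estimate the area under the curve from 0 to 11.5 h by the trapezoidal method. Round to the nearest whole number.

AUC = 4068 µg/L·h

Trapezoidal AUC_0→11.5:
  [0→0.5]: (0.0+466.4)/2 × 0.5 = 116.6
  [0.5→1.5]: (466.4+764.0)/2 × 1 = 615.2
  [1.5→3.5]: (764.0+577.3)/2 × 2 = 1341.3
  [3.5→4]: (577.3+505.6)/2 × 0.5 = 270.725
  [4→5.5]: (505.6+323.2)/2 × 1.5 = 621.6
  [5.5→11.5]: (323.2+44.3)/2 × 6 = 1102.5
  Sum = 4067.925 µg/L·h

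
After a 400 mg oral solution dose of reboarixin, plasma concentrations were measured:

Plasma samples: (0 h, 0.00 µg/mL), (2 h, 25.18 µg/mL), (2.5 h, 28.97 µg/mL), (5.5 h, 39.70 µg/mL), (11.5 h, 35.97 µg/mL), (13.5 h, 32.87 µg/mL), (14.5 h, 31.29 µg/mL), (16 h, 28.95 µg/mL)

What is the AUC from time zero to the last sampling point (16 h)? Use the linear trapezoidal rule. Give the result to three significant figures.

AUC = 515 µg/mL·h

Trapezoidal AUC_0→16:
  [0→2]: (0.00+25.18)/2 × 2 = 25.18
  [2→2.5]: (25.18+28.97)/2 × 0.5 = 13.5375
  [2.5→5.5]: (28.97+39.70)/2 × 3 = 103.005
  [5.5→11.5]: (39.70+35.97)/2 × 6 = 227.01
  [11.5→13.5]: (35.97+32.87)/2 × 2 = 68.84
  [13.5→14.5]: (32.87+31.29)/2 × 1 = 32.08
  [14.5→16]: (31.29+28.95)/2 × 1.5 = 45.18
  Sum = 514.8325 µg/mL·h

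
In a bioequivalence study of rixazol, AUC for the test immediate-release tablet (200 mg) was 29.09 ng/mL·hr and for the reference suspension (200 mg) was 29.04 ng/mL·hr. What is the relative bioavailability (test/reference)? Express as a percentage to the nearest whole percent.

F_rel = 100%

F_rel = (AUC_test/D_test) / (AUC_ref/D_ref)
      = (29.09/200) / (29.04/200)
      = 0.14545 / 0.1452 = 1.0017 = 100.17%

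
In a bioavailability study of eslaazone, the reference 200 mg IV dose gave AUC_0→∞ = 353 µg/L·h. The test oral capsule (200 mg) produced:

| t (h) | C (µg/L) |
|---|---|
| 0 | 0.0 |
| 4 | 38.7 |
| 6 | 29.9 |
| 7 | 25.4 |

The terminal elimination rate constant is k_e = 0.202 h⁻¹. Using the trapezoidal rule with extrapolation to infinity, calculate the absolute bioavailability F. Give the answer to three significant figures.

F = 0.848

Trapezoidal AUC_0→7 (oral capsule):
  [0→4]: (0.0+38.7)/2 × 4 = 77.4
  [4→6]: (38.7+29.9)/2 × 2 = 68.6
  [6→7]: (29.9+25.4)/2 × 1 = 27.65
  Sum = 173.65 µg/L·h
Tail: C_last/k_e = 25.4/0.202 = 125.743
AUC_0→∞ (oral capsule) = 173.65 + 125.743 = 299.393 µg/L·h
F = (AUC_ev/D_ev)/(AUC_iv/D_iv) = (299.393/200)/(353/200) = 1.496965/1.765 = 0.8481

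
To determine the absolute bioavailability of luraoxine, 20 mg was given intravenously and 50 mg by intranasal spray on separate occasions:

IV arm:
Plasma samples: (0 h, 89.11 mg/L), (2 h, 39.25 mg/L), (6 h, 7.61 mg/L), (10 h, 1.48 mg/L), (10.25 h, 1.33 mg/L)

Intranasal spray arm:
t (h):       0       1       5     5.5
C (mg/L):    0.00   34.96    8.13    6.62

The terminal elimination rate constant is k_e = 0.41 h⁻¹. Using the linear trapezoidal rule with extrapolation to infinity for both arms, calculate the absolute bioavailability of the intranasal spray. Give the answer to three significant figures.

Trapezoidal AUC_0→10.25 (IV):
  [0→2]: (89.11+39.25)/2 × 2 = 128.36
  [2→6]: (39.25+7.61)/2 × 4 = 93.72
  [6→10]: (7.61+1.48)/2 × 4 = 18.18
  [10→10.25]: (1.48+1.33)/2 × 0.25 = 0.35125
  Sum = 240.61125 mg/L·h
IV tail: 1.33/0.41 = 3.244; AUC_iv,0→∞ = 240.61125 + 3.244 = 243.85525 mg/L·h
Trapezoidal AUC_0→5.5 (intranasal spray):
  [0→1]: (0.00+34.96)/2 × 1 = 17.48
  [1→5]: (34.96+8.13)/2 × 4 = 86.18
  [5→5.5]: (8.13+6.62)/2 × 0.5 = 3.6875
  Sum = 107.3475 mg/L·h
intranasal spray tail: 6.62/0.41 = 16.146; AUC_ev,0→∞ = 107.3475 + 16.146 = 123.4935 mg/L·h
F = (AUC_ev/D_ev)/(AUC_iv/D_iv) = (123.4935/50)/(243.85525/20) = 2.46987/12.1928 = 0.2026

F = 0.203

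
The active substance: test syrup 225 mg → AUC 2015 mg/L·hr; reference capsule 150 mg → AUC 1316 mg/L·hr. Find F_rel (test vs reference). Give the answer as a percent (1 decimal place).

F_rel = 102.1%

F_rel = (AUC_test/D_test) / (AUC_ref/D_ref)
      = (2015/225) / (1316/150)
      = 8.95556 / 8.77333 = 1.0208 = 102.08%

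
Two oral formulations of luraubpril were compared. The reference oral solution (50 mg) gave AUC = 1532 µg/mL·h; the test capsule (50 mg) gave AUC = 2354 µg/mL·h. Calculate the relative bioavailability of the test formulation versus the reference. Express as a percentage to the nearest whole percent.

F_rel = 154%

F_rel = (AUC_test/D_test) / (AUC_ref/D_ref)
      = (2354/50) / (1532/50)
      = 47.08 / 30.64 = 1.5366 = 153.66%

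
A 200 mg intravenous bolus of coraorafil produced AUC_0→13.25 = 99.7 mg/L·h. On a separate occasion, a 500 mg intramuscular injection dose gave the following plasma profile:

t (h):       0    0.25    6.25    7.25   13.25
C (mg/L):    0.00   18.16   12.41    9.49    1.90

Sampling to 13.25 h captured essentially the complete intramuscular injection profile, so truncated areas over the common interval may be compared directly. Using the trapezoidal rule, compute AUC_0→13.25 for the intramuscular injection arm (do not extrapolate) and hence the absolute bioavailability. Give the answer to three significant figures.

Trapezoidal AUC_0→13.25 (intramuscular injection):
  [0→0.25]: (0.00+18.16)/2 × 0.25 = 2.27
  [0.25→6.25]: (18.16+12.41)/2 × 6 = 91.71
  [6.25→7.25]: (12.41+9.49)/2 × 1 = 10.95
  [7.25→13.25]: (9.49+1.90)/2 × 6 = 34.17
  Sum = 139.1 mg/L·h
F = (AUC_ev/D_ev)/(AUC_iv/D_iv) = (139.1/500)/(99.7/200) = 0.2782/0.4985 = 0.5581

F = 0.558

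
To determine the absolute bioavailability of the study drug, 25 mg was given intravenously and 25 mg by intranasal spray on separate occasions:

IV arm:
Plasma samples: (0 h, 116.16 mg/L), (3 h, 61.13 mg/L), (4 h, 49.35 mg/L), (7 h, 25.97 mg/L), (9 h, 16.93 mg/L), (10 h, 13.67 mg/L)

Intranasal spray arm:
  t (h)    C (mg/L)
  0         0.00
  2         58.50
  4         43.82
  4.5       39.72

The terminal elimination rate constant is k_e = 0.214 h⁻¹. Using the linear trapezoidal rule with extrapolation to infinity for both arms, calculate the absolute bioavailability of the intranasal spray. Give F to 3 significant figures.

Trapezoidal AUC_0→10 (IV):
  [0→3]: (116.16+61.13)/2 × 3 = 265.935
  [3→4]: (61.13+49.35)/2 × 1 = 55.24
  [4→7]: (49.35+25.97)/2 × 3 = 112.98
  [7→9]: (25.97+16.93)/2 × 2 = 42.9
  [9→10]: (16.93+13.67)/2 × 1 = 15.3
  Sum = 492.355 mg/L·h
IV tail: 13.67/0.214 = 63.879; AUC_iv,0→∞ = 492.355 + 63.879 = 556.234 mg/L·h
Trapezoidal AUC_0→4.5 (intranasal spray):
  [0→2]: (0.00+58.50)/2 × 2 = 58.5
  [2→4]: (58.50+43.82)/2 × 2 = 102.32
  [4→4.5]: (43.82+39.72)/2 × 0.5 = 20.885
  Sum = 181.705 mg/L·h
intranasal spray tail: 39.72/0.214 = 185.607; AUC_ev,0→∞ = 181.705 + 185.607 = 367.312 mg/L·h
F = (AUC_ev/D_ev)/(AUC_iv/D_iv) = (367.312/25)/(556.234/25) = 14.69248/22.24936 = 0.6604

F = 0.660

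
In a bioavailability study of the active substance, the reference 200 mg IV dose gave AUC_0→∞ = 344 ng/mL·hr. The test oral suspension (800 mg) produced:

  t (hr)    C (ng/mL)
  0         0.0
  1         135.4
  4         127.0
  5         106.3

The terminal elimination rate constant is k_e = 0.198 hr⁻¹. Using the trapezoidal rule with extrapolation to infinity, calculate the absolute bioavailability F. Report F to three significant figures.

Trapezoidal AUC_0→5 (oral suspension):
  [0→1]: (0.0+135.4)/2 × 1 = 67.7
  [1→4]: (135.4+127.0)/2 × 3 = 393.6
  [4→5]: (127.0+106.3)/2 × 1 = 116.65
  Sum = 577.95 ng/mL·hr
Tail: C_last/k_e = 106.3/0.198 = 536.869
AUC_0→∞ (oral suspension) = 577.95 + 536.869 = 1114.819 ng/mL·hr
F = (AUC_ev/D_ev)/(AUC_iv/D_iv) = (1114.819/800)/(344/200) = 1.39352/1.72 = 0.8102

F = 0.810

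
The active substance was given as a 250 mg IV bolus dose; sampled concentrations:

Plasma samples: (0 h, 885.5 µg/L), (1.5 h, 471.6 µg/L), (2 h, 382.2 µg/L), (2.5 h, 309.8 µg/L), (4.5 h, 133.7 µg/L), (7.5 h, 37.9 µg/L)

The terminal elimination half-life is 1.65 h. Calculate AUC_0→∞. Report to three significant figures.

Trapezoidal AUC_0→7.5:
  [0→1.5]: (885.5+471.6)/2 × 1.5 = 1017.825
  [1.5→2]: (471.6+382.2)/2 × 0.5 = 213.45
  [2→2.5]: (382.2+309.8)/2 × 0.5 = 173.0
  [2.5→4.5]: (309.8+133.7)/2 × 2 = 443.5
  [4.5→7.5]: (133.7+37.9)/2 × 3 = 257.4
  Sum = 2105.175 µg/L·h
k_e = ln2 / t½ = 0.693147 / 1.65 = 0.4201 h^-1
Extrapolated tail: C_last / k_e = 37.9 / 0.4201 = 90.217
AUC_0→∞ = 2105.175 + 90.217 = 2195.392 µg/L·h

AUC = 2200 µg/L·h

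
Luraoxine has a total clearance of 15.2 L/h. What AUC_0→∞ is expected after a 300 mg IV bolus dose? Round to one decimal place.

AUC_0→∞ = Dose_iv / CL
        = 300 / 15.2 = 19.7368 mg/L·h

AUC = 19.7 mg/L·h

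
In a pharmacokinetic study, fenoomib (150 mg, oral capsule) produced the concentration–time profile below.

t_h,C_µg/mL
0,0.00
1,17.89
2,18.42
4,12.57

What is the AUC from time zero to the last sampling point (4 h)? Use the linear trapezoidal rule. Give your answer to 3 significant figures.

Trapezoidal AUC_0→4:
  [0→1]: (0.00+17.89)/2 × 1 = 8.945
  [1→2]: (17.89+18.42)/2 × 1 = 18.155
  [2→4]: (18.42+12.57)/2 × 2 = 30.99
  Sum = 58.09 µg/mL·h

AUC = 58.1 µg/mL·h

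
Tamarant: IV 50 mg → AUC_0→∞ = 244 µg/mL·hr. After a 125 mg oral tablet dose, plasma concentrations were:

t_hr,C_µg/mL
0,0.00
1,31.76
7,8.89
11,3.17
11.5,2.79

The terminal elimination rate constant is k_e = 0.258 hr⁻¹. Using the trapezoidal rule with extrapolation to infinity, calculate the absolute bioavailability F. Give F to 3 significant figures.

F = 0.286

Trapezoidal AUC_0→11.5 (oral tablet):
  [0→1]: (0.00+31.76)/2 × 1 = 15.88
  [1→7]: (31.76+8.89)/2 × 6 = 121.95
  [7→11]: (8.89+3.17)/2 × 4 = 24.12
  [11→11.5]: (3.17+2.79)/2 × 0.5 = 1.49
  Sum = 163.44 µg/mL·hr
Tail: C_last/k_e = 2.79/0.258 = 10.814
AUC_0→∞ (oral tablet) = 163.44 + 10.814 = 174.254 µg/mL·hr
F = (AUC_ev/D_ev)/(AUC_iv/D_iv) = (174.254/125)/(244/50) = 1.394032/4.88 = 0.2857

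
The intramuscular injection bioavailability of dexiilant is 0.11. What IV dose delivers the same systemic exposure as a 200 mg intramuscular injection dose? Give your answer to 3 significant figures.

Systemic exposure from an extravascular dose = F × D_ev, so the equivalent IV dose is F × D_ev.
D_iv = F × D_ev = 0.11 × 200 = 22 mg

D_iv = 22.0 mg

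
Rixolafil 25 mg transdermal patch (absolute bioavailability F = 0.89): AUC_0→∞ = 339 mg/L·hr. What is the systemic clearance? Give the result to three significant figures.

CL = F × Dose / AUC_0→∞
   = 0.89 × 25 / 339 = 0.0656342 L/hr

CL = 0.0656 L/hr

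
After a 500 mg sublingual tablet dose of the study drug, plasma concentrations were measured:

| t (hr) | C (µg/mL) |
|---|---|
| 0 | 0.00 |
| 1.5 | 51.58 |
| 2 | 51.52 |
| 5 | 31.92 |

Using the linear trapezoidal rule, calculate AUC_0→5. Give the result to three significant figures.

AUC = 190 µg/mL·hr

Trapezoidal AUC_0→5:
  [0→1.5]: (0.00+51.58)/2 × 1.5 = 38.685
  [1.5→2]: (51.58+51.52)/2 × 0.5 = 25.775
  [2→5]: (51.52+31.92)/2 × 3 = 125.16
  Sum = 189.62 µg/mL·hr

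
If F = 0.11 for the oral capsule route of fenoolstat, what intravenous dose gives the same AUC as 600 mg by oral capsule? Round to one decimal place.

D_iv = 66.0 mg

Systemic exposure from an extravascular dose = F × D_ev, so the equivalent IV dose is F × D_ev.
D_iv = F × D_ev = 0.11 × 600 = 66 mg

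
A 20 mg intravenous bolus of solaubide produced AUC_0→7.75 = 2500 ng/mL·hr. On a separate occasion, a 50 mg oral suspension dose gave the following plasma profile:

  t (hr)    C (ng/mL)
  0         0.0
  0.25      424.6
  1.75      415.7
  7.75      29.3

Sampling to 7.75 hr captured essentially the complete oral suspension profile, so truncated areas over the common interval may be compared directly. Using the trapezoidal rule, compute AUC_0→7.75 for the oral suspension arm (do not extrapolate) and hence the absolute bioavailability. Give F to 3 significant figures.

Trapezoidal AUC_0→7.75 (oral suspension):
  [0→0.25]: (0.0+424.6)/2 × 0.25 = 53.075
  [0.25→1.75]: (424.6+415.7)/2 × 1.5 = 630.225
  [1.75→7.75]: (415.7+29.3)/2 × 6 = 1335.0
  Sum = 2018.3 ng/mL·hr
F = (AUC_ev/D_ev)/(AUC_iv/D_iv) = (2018.3/50)/(2500/20) = 40.366/125 = 0.3229

F = 0.323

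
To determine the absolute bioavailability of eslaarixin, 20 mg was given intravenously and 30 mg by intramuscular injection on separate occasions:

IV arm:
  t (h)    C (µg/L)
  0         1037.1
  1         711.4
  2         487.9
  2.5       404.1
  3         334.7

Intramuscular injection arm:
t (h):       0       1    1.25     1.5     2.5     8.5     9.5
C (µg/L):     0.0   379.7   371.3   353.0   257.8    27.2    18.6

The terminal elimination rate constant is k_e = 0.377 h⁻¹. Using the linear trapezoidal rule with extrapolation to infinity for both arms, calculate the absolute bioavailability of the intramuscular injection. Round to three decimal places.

F = 0.387

Trapezoidal AUC_0→3 (IV):
  [0→1]: (1037.1+711.4)/2 × 1 = 874.25
  [1→2]: (711.4+487.9)/2 × 1 = 599.65
  [2→2.5]: (487.9+404.1)/2 × 0.5 = 223.0
  [2.5→3]: (404.1+334.7)/2 × 0.5 = 184.7
  Sum = 1881.6 µg/L·h
IV tail: 334.7/0.377 = 887.798; AUC_iv,0→∞ = 1881.6 + 887.798 = 2769.398 µg/L·h
Trapezoidal AUC_0→9.5 (intramuscular injection):
  [0→1]: (0.0+379.7)/2 × 1 = 189.85
  [1→1.25]: (379.7+371.3)/2 × 0.25 = 93.875
  [1.25→1.5]: (371.3+353.0)/2 × 0.25 = 90.5375
  [1.5→2.5]: (353.0+257.8)/2 × 1 = 305.4
  [2.5→8.5]: (257.8+27.2)/2 × 6 = 855.0
  [8.5→9.5]: (27.2+18.6)/2 × 1 = 22.9
  Sum = 1557.5625 µg/L·h
intramuscular injection tail: 18.6/0.377 = 49.337; AUC_ev,0→∞ = 1557.5625 + 49.337 = 1606.8995 µg/L·h
F = (AUC_ev/D_ev)/(AUC_iv/D_iv) = (1606.8995/30)/(2769.398/20) = 53.5633/138.4699 = 0.3868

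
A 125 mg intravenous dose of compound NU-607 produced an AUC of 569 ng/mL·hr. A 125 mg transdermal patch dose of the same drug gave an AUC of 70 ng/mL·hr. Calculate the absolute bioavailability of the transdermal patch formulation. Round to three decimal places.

F = (AUC_ev / D_ev) / (AUC_iv / D_iv)
  = (70/125) / (569/125)
  = 0.56 / 4.552 = 0.1230

F = 0.123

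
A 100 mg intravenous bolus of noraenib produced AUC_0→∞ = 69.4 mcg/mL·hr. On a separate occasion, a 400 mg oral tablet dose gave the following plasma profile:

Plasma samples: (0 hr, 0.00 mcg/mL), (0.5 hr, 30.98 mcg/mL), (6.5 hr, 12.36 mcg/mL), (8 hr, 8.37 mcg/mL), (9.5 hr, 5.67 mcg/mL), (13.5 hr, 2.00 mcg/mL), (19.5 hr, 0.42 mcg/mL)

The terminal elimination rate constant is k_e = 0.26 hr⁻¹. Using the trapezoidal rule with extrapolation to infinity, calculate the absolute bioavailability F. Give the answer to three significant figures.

Trapezoidal AUC_0→19.5 (oral tablet):
  [0→0.5]: (0.00+30.98)/2 × 0.5 = 7.745
  [0.5→6.5]: (30.98+12.36)/2 × 6 = 130.02
  [6.5→8]: (12.36+8.37)/2 × 1.5 = 15.5475
  [8→9.5]: (8.37+5.67)/2 × 1.5 = 10.53
  [9.5→13.5]: (5.67+2.00)/2 × 4 = 15.34
  [13.5→19.5]: (2.00+0.42)/2 × 6 = 7.26
  Sum = 186.4425 mcg/mL·hr
Tail: C_last/k_e = 0.42/0.26 = 1.615
AUC_0→∞ (oral tablet) = 186.4425 + 1.615 = 188.0575 mcg/mL·hr
F = (AUC_ev/D_ev)/(AUC_iv/D_iv) = (188.0575/400)/(69.4/100) = 0.47014375/0.694 = 0.6774

F = 0.677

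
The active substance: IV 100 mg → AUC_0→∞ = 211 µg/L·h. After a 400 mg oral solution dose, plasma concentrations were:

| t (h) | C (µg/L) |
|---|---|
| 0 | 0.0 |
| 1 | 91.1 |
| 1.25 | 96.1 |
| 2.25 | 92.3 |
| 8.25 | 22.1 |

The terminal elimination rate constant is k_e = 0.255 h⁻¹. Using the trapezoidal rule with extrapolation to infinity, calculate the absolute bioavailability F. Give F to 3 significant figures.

Trapezoidal AUC_0→8.25 (oral solution):
  [0→1]: (0.0+91.1)/2 × 1 = 45.55
  [1→1.25]: (91.1+96.1)/2 × 0.25 = 23.4
  [1.25→2.25]: (96.1+92.3)/2 × 1 = 94.2
  [2.25→8.25]: (92.3+22.1)/2 × 6 = 343.2
  Sum = 506.35 µg/L·h
Tail: C_last/k_e = 22.1/0.255 = 86.667
AUC_0→∞ (oral solution) = 506.35 + 86.667 = 593.017 µg/L·h
F = (AUC_ev/D_ev)/(AUC_iv/D_iv) = (593.017/400)/(211/100) = 1.4825425/2.11 = 0.7026

F = 0.703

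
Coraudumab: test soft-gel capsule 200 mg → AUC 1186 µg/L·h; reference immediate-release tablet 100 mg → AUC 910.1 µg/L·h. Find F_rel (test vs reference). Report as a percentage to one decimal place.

F_rel = (AUC_test/D_test) / (AUC_ref/D_ref)
      = (1186/200) / (910.1/100)
      = 5.93 / 9.101 = 0.6516 = 65.16%

F_rel = 65.2%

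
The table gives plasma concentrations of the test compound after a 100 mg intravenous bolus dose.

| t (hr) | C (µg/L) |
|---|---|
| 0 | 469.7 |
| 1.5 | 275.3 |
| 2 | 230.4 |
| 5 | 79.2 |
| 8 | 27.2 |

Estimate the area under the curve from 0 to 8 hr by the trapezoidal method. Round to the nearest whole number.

AUC = 1309 µg/L·hr

Trapezoidal AUC_0→8:
  [0→1.5]: (469.7+275.3)/2 × 1.5 = 558.75
  [1.5→2]: (275.3+230.4)/2 × 0.5 = 126.425
  [2→5]: (230.4+79.2)/2 × 3 = 464.4
  [5→8]: (79.2+27.2)/2 × 3 = 159.6
  Sum = 1309.175 µg/L·hr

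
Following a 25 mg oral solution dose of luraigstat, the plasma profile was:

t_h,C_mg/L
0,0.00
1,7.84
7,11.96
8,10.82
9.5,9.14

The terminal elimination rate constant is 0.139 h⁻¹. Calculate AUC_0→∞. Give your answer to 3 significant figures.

Trapezoidal AUC_0→9.5:
  [0→1]: (0.00+7.84)/2 × 1 = 3.92
  [1→7]: (7.84+11.96)/2 × 6 = 59.4
  [7→8]: (11.96+10.82)/2 × 1 = 11.39
  [8→9.5]: (10.82+9.14)/2 × 1.5 = 14.97
  Sum = 89.68 mg/L·h
Extrapolated tail: C_last / k_e = 9.14 / 0.139 = 65.755
AUC_0→∞ = 89.68 + 65.755 = 155.435 mg/L·h

AUC = 155 mg/L·h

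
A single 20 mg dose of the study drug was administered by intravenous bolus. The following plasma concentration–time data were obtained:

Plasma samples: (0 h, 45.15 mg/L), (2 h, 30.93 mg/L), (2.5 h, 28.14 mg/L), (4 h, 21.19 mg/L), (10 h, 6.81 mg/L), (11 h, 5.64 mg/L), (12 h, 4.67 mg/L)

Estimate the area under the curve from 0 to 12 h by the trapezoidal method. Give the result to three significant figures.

Trapezoidal AUC_0→12:
  [0→2]: (45.15+30.93)/2 × 2 = 76.08
  [2→2.5]: (30.93+28.14)/2 × 0.5 = 14.7675
  [2.5→4]: (28.14+21.19)/2 × 1.5 = 36.9975
  [4→10]: (21.19+6.81)/2 × 6 = 84.0
  [10→11]: (6.81+5.64)/2 × 1 = 6.225
  [11→12]: (5.64+4.67)/2 × 1 = 5.155
  Sum = 223.225 mg/L·h

AUC = 223 mg/L·h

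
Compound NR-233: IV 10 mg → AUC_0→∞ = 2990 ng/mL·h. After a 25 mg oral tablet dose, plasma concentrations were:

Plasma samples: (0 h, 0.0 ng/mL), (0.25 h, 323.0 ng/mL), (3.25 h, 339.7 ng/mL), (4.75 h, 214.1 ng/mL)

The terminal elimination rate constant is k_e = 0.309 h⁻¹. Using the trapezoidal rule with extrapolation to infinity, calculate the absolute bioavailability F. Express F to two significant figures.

Trapezoidal AUC_0→4.75 (oral tablet):
  [0→0.25]: (0.0+323.0)/2 × 0.25 = 40.375
  [0.25→3.25]: (323.0+339.7)/2 × 3 = 994.05
  [3.25→4.75]: (339.7+214.1)/2 × 1.5 = 415.35
  Sum = 1449.775 ng/mL·h
Tail: C_last/k_e = 214.1/0.309 = 692.880
AUC_0→∞ (oral tablet) = 1449.775 + 692.880 = 2142.655 ng/mL·h
F = (AUC_ev/D_ev)/(AUC_iv/D_iv) = (2142.655/25)/(2990/10) = 85.7062/299 = 0.2866

F = 0.29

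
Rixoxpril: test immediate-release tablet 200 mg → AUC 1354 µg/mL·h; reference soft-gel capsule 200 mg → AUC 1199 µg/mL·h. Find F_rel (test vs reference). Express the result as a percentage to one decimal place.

F_rel = (AUC_test/D_test) / (AUC_ref/D_ref)
      = (1354/200) / (1199/200)
      = 6.77 / 5.995 = 1.1293 = 112.93%

F_rel = 112.9%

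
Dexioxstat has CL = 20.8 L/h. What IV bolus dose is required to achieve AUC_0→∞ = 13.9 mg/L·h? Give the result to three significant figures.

Dose_iv = CL × AUC_0→∞
     = 20.8 × 13.9 = 289.12 mg

Dose = 289 mg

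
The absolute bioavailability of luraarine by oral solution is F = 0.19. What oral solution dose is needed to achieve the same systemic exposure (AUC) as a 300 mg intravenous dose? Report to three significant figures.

For equal systemic exposure: F × D_ev = D_iv
D_ev = D_iv / F = 300 / 0.19 = 1578.95 mg

D_oral = 1580 mg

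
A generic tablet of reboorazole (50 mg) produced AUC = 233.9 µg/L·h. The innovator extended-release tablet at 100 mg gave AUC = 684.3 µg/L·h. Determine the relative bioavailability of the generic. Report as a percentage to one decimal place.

F_rel = (AUC_test/D_test) / (AUC_ref/D_ref)
      = (233.9/50) / (684.3/100)
      = 4.678 / 6.843 = 0.6836 = 68.36%

F_rel = 68.4%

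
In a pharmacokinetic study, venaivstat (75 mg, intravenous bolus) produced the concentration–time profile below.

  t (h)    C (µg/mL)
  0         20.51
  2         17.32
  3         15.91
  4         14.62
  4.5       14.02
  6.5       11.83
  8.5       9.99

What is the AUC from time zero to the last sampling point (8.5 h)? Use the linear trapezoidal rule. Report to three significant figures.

AUC = 125 µg/mL·h

Trapezoidal AUC_0→8.5:
  [0→2]: (20.51+17.32)/2 × 2 = 37.83
  [2→3]: (17.32+15.91)/2 × 1 = 16.615
  [3→4]: (15.91+14.62)/2 × 1 = 15.265
  [4→4.5]: (14.62+14.02)/2 × 0.5 = 7.16
  [4.5→6.5]: (14.02+11.83)/2 × 2 = 25.85
  [6.5→8.5]: (11.83+9.99)/2 × 2 = 21.82
  Sum = 124.54 µg/mL·h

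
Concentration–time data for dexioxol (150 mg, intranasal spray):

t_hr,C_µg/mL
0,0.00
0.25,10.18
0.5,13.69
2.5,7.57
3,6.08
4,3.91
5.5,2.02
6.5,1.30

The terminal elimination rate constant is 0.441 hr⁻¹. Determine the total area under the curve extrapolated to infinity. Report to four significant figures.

AUC = 42.98 µg/mL·hr

Trapezoidal AUC_0→6.5:
  [0→0.25]: (0.00+10.18)/2 × 0.25 = 1.2725
  [0.25→0.5]: (10.18+13.69)/2 × 0.25 = 2.98375
  [0.5→2.5]: (13.69+7.57)/2 × 2 = 21.26
  [2.5→3]: (7.57+6.08)/2 × 0.5 = 3.4125
  [3→4]: (6.08+3.91)/2 × 1 = 4.995
  [4→5.5]: (3.91+2.02)/2 × 1.5 = 4.4475
  [5.5→6.5]: (2.02+1.30)/2 × 1 = 1.66
  Sum = 40.03125 µg/mL·hr
Extrapolated tail: C_last / k_e = 1.30 / 0.441 = 2.948
AUC_0→∞ = 40.03125 + 2.948 = 42.97925 µg/mL·hr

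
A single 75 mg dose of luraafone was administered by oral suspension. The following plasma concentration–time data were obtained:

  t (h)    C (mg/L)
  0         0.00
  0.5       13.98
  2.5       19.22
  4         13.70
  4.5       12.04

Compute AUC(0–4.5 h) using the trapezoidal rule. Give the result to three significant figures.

AUC = 67.8 mg/L·h

Trapezoidal AUC_0→4.5:
  [0→0.5]: (0.00+13.98)/2 × 0.5 = 3.495
  [0.5→2.5]: (13.98+19.22)/2 × 2 = 33.2
  [2.5→4]: (19.22+13.70)/2 × 1.5 = 24.69
  [4→4.5]: (13.70+12.04)/2 × 0.5 = 6.435
  Sum = 67.82 mg/L·h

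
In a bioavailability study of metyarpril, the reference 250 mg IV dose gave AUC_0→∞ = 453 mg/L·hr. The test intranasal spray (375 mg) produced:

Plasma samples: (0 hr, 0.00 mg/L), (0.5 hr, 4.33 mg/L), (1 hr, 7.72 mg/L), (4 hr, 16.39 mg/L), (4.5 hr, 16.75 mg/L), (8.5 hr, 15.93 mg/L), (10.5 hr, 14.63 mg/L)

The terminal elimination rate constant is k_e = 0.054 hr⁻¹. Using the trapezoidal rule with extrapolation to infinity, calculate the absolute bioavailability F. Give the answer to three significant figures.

F = 0.611

Trapezoidal AUC_0→10.5 (intranasal spray):
  [0→0.5]: (0.00+4.33)/2 × 0.5 = 1.0825
  [0.5→1]: (4.33+7.72)/2 × 0.5 = 3.0125
  [1→4]: (7.72+16.39)/2 × 3 = 36.165
  [4→4.5]: (16.39+16.75)/2 × 0.5 = 8.285
  [4.5→8.5]: (16.75+15.93)/2 × 4 = 65.36
  [8.5→10.5]: (15.93+14.63)/2 × 2 = 30.56
  Sum = 144.465 mg/L·hr
Tail: C_last/k_e = 14.63/0.054 = 270.926
AUC_0→∞ (intranasal spray) = 144.465 + 270.926 = 415.391 mg/L·hr
F = (AUC_ev/D_ev)/(AUC_iv/D_iv) = (415.391/375)/(453/250) = 1.10771/1.812 = 0.6113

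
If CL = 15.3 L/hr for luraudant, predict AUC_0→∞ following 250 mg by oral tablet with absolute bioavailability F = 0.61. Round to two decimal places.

AUC_0→∞ = F × Dose / CL
        = 0.61 × 250 / 15.3 = 9.96732 mg/L·hr

AUC = 9.97 mg/L·hr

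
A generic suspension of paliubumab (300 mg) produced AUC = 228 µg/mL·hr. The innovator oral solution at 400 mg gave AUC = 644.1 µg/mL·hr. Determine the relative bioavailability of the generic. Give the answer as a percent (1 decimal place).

F_rel = (AUC_test/D_test) / (AUC_ref/D_ref)
      = (228/300) / (644.1/400)
      = 0.76 / 1.61025 = 0.4720 = 47.20%

F_rel = 47.2%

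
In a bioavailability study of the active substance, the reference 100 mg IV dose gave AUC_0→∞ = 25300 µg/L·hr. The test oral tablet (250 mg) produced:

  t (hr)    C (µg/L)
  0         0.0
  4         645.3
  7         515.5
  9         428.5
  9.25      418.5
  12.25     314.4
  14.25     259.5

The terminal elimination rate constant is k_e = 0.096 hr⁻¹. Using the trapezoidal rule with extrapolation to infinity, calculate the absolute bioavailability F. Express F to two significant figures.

Trapezoidal AUC_0→14.25 (oral tablet):
  [0→4]: (0.0+645.3)/2 × 4 = 1290.6
  [4→7]: (645.3+515.5)/2 × 3 = 1741.2
  [7→9]: (515.5+428.5)/2 × 2 = 944.0
  [9→9.25]: (428.5+418.5)/2 × 0.25 = 105.875
  [9.25→12.25]: (418.5+314.4)/2 × 3 = 1099.35
  [12.25→14.25]: (314.4+259.5)/2 × 2 = 573.9
  Sum = 5754.925 µg/L·hr
Tail: C_last/k_e = 259.5/0.096 = 2703.125
AUC_0→∞ (oral tablet) = 5754.925 + 2703.125 = 8458.05 µg/L·hr
F = (AUC_ev/D_ev)/(AUC_iv/D_iv) = (8458.05/250)/(25300/100) = 33.8322/253 = 0.1337

F = 0.13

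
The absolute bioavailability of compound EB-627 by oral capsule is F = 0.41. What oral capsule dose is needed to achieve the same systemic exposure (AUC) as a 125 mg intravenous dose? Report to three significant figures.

For equal systemic exposure: F × D_ev = D_iv
D_ev = D_iv / F = 125 / 0.41 = 304.878 mg

D_oral = 305 mg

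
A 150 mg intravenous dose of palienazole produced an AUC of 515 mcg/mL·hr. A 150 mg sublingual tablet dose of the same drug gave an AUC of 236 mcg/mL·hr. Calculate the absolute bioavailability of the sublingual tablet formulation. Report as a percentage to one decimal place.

F = (AUC_ev / D_ev) / (AUC_iv / D_iv)
  = (236/150) / (515/150)
  = 1.57333 / 3.43333 = 0.4583
  = 45.83%

F = 45.8%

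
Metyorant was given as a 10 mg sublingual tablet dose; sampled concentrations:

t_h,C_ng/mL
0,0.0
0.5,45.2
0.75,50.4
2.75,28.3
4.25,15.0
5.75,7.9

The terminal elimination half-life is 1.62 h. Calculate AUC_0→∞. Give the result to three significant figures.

Trapezoidal AUC_0→5.75:
  [0→0.5]: (0.0+45.2)/2 × 0.5 = 11.3
  [0.5→0.75]: (45.2+50.4)/2 × 0.25 = 11.95
  [0.75→2.75]: (50.4+28.3)/2 × 2 = 78.7
  [2.75→4.25]: (28.3+15.0)/2 × 1.5 = 32.475
  [4.25→5.75]: (15.0+7.9)/2 × 1.5 = 17.175
  Sum = 151.6 ng/mL·h
k_e = ln2 / t½ = 0.693147 / 1.62 = 0.4279 h^-1
Extrapolated tail: C_last / k_e = 7.9 / 0.4279 = 18.462
AUC_0→∞ = 151.6 + 18.462 = 170.062 ng/mL·h

AUC = 170 ng/mL·h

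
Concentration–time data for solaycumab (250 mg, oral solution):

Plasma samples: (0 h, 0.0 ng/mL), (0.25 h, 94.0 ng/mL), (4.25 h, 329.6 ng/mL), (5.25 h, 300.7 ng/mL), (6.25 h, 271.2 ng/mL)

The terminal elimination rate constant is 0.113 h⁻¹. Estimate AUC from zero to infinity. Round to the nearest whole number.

AUC = 3860 ng/mL·h

Trapezoidal AUC_0→6.25:
  [0→0.25]: (0.0+94.0)/2 × 0.25 = 11.75
  [0.25→4.25]: (94.0+329.6)/2 × 4 = 847.2
  [4.25→5.25]: (329.6+300.7)/2 × 1 = 315.15
  [5.25→6.25]: (300.7+271.2)/2 × 1 = 285.95
  Sum = 1460.05 ng/mL·h
Extrapolated tail: C_last / k_e = 271.2 / 0.113 = 2400.000
AUC_0→∞ = 1460.05 + 2400.000 = 3860.05 ng/mL·h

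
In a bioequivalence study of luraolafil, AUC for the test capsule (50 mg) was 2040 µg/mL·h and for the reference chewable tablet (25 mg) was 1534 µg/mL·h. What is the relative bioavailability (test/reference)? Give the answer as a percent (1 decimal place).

F_rel = (AUC_test/D_test) / (AUC_ref/D_ref)
      = (2040/50) / (1534/25)
      = 40.8 / 61.36 = 0.6649 = 66.49%

F_rel = 66.5%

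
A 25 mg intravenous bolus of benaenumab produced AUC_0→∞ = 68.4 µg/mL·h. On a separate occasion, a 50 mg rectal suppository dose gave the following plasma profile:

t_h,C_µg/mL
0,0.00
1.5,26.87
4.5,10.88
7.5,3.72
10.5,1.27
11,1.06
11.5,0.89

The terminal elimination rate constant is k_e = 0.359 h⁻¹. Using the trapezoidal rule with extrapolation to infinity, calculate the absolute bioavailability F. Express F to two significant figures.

Trapezoidal AUC_0→11.5 (rectal suppository):
  [0→1.5]: (0.00+26.87)/2 × 1.5 = 20.1525
  [1.5→4.5]: (26.87+10.88)/2 × 3 = 56.625
  [4.5→7.5]: (10.88+3.72)/2 × 3 = 21.9
  [7.5→10.5]: (3.72+1.27)/2 × 3 = 7.485
  [10.5→11]: (1.27+1.06)/2 × 0.5 = 0.5825
  [11→11.5]: (1.06+0.89)/2 × 0.5 = 0.4875
  Sum = 107.2325 µg/mL·h
Tail: C_last/k_e = 0.89/0.359 = 2.479
AUC_0→∞ (rectal suppository) = 107.2325 + 2.479 = 109.7115 µg/mL·h
F = (AUC_ev/D_ev)/(AUC_iv/D_iv) = (109.7115/50)/(68.4/25) = 2.19423/2.736 = 0.8020

F = 0.80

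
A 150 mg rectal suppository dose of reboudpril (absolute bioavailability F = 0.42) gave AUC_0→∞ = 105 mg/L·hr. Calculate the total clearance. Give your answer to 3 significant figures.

CL = F × Dose / AUC_0→∞
   = 0.42 × 150 / 105 = 0.6 L/hr

CL = 0.600 L/hr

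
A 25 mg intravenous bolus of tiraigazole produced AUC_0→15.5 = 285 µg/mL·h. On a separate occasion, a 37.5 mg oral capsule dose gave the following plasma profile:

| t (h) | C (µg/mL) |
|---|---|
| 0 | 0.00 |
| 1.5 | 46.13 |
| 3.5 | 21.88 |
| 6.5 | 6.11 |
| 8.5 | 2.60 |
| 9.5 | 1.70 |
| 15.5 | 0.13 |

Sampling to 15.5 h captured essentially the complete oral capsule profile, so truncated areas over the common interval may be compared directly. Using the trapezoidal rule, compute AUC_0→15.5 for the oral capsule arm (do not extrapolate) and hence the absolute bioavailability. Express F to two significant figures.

F = 0.38

Trapezoidal AUC_0→15.5 (oral capsule):
  [0→1.5]: (0.00+46.13)/2 × 1.5 = 34.5975
  [1.5→3.5]: (46.13+21.88)/2 × 2 = 68.01
  [3.5→6.5]: (21.88+6.11)/2 × 3 = 41.985
  [6.5→8.5]: (6.11+2.60)/2 × 2 = 8.71
  [8.5→9.5]: (2.60+1.70)/2 × 1 = 2.15
  [9.5→15.5]: (1.70+0.13)/2 × 6 = 5.49
  Sum = 160.9425 µg/mL·h
F = (AUC_ev/D_ev)/(AUC_iv/D_iv) = (160.9425/37.5)/(285/25) = 4.2918/11.4 = 0.3765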